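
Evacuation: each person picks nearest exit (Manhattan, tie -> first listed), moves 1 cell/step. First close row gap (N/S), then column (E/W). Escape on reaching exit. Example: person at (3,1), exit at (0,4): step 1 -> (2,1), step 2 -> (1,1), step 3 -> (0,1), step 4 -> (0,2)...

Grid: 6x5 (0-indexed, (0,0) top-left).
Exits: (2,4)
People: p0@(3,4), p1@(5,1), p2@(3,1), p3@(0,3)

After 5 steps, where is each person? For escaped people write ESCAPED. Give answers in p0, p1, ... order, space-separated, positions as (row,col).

Step 1: p0:(3,4)->(2,4)->EXIT | p1:(5,1)->(4,1) | p2:(3,1)->(2,1) | p3:(0,3)->(1,3)
Step 2: p0:escaped | p1:(4,1)->(3,1) | p2:(2,1)->(2,2) | p3:(1,3)->(2,3)
Step 3: p0:escaped | p1:(3,1)->(2,1) | p2:(2,2)->(2,3) | p3:(2,3)->(2,4)->EXIT
Step 4: p0:escaped | p1:(2,1)->(2,2) | p2:(2,3)->(2,4)->EXIT | p3:escaped
Step 5: p0:escaped | p1:(2,2)->(2,3) | p2:escaped | p3:escaped

ESCAPED (2,3) ESCAPED ESCAPED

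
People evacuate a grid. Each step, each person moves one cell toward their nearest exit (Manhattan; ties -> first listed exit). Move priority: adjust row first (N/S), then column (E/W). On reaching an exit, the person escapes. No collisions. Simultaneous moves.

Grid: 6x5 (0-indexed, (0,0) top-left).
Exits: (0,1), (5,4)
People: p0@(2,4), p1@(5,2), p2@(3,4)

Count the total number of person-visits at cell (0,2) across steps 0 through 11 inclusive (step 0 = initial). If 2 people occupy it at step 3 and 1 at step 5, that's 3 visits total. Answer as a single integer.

Step 0: p0@(2,4) p1@(5,2) p2@(3,4) -> at (0,2): 0 [-], cum=0
Step 1: p0@(3,4) p1@(5,3) p2@(4,4) -> at (0,2): 0 [-], cum=0
Step 2: p0@(4,4) p1@ESC p2@ESC -> at (0,2): 0 [-], cum=0
Step 3: p0@ESC p1@ESC p2@ESC -> at (0,2): 0 [-], cum=0
Total visits = 0

Answer: 0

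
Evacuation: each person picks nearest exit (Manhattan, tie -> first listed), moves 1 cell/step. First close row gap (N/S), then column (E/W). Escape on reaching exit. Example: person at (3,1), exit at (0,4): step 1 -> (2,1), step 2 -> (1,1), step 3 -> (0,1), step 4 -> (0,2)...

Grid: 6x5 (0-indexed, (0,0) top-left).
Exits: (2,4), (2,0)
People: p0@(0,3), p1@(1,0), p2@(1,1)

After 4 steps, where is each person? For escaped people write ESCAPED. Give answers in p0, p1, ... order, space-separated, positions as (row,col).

Step 1: p0:(0,3)->(1,3) | p1:(1,0)->(2,0)->EXIT | p2:(1,1)->(2,1)
Step 2: p0:(1,3)->(2,3) | p1:escaped | p2:(2,1)->(2,0)->EXIT
Step 3: p0:(2,3)->(2,4)->EXIT | p1:escaped | p2:escaped

ESCAPED ESCAPED ESCAPED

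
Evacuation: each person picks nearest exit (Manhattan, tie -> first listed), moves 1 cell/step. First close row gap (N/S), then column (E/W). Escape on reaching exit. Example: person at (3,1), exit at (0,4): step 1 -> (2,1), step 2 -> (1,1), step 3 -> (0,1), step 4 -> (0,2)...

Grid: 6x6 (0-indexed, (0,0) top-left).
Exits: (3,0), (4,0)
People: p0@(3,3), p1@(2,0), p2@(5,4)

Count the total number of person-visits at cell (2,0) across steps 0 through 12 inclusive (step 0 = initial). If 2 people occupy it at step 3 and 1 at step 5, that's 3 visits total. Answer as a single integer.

Step 0: p0@(3,3) p1@(2,0) p2@(5,4) -> at (2,0): 1 [p1], cum=1
Step 1: p0@(3,2) p1@ESC p2@(4,4) -> at (2,0): 0 [-], cum=1
Step 2: p0@(3,1) p1@ESC p2@(4,3) -> at (2,0): 0 [-], cum=1
Step 3: p0@ESC p1@ESC p2@(4,2) -> at (2,0): 0 [-], cum=1
Step 4: p0@ESC p1@ESC p2@(4,1) -> at (2,0): 0 [-], cum=1
Step 5: p0@ESC p1@ESC p2@ESC -> at (2,0): 0 [-], cum=1
Total visits = 1

Answer: 1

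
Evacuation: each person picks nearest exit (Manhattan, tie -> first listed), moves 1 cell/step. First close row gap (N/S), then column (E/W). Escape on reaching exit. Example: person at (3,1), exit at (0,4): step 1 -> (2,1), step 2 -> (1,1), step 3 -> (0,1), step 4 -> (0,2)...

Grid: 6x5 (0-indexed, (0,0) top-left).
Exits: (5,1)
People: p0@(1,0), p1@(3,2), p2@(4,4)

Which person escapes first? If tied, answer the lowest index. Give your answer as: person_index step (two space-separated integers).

Step 1: p0:(1,0)->(2,0) | p1:(3,2)->(4,2) | p2:(4,4)->(5,4)
Step 2: p0:(2,0)->(3,0) | p1:(4,2)->(5,2) | p2:(5,4)->(5,3)
Step 3: p0:(3,0)->(4,0) | p1:(5,2)->(5,1)->EXIT | p2:(5,3)->(5,2)
Step 4: p0:(4,0)->(5,0) | p1:escaped | p2:(5,2)->(5,1)->EXIT
Step 5: p0:(5,0)->(5,1)->EXIT | p1:escaped | p2:escaped
Exit steps: [5, 3, 4]
First to escape: p1 at step 3

Answer: 1 3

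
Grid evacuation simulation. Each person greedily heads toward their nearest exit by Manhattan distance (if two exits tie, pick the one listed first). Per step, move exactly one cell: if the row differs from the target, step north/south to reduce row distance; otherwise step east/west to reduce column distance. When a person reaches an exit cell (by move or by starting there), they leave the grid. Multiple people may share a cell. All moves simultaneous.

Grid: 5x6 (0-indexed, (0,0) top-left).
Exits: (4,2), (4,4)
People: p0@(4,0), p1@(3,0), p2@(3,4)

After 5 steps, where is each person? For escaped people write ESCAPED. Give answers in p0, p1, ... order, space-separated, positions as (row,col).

Step 1: p0:(4,0)->(4,1) | p1:(3,0)->(4,0) | p2:(3,4)->(4,4)->EXIT
Step 2: p0:(4,1)->(4,2)->EXIT | p1:(4,0)->(4,1) | p2:escaped
Step 3: p0:escaped | p1:(4,1)->(4,2)->EXIT | p2:escaped

ESCAPED ESCAPED ESCAPED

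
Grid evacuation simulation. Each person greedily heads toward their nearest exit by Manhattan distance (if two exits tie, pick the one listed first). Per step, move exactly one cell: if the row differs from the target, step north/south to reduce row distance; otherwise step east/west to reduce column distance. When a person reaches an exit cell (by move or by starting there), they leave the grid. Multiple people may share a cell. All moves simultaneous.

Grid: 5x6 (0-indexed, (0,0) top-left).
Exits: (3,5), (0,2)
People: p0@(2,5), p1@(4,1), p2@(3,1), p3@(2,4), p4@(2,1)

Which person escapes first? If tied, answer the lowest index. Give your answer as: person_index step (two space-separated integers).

Answer: 0 1

Derivation:
Step 1: p0:(2,5)->(3,5)->EXIT | p1:(4,1)->(3,1) | p2:(3,1)->(3,2) | p3:(2,4)->(3,4) | p4:(2,1)->(1,1)
Step 2: p0:escaped | p1:(3,1)->(3,2) | p2:(3,2)->(3,3) | p3:(3,4)->(3,5)->EXIT | p4:(1,1)->(0,1)
Step 3: p0:escaped | p1:(3,2)->(3,3) | p2:(3,3)->(3,4) | p3:escaped | p4:(0,1)->(0,2)->EXIT
Step 4: p0:escaped | p1:(3,3)->(3,4) | p2:(3,4)->(3,5)->EXIT | p3:escaped | p4:escaped
Step 5: p0:escaped | p1:(3,4)->(3,5)->EXIT | p2:escaped | p3:escaped | p4:escaped
Exit steps: [1, 5, 4, 2, 3]
First to escape: p0 at step 1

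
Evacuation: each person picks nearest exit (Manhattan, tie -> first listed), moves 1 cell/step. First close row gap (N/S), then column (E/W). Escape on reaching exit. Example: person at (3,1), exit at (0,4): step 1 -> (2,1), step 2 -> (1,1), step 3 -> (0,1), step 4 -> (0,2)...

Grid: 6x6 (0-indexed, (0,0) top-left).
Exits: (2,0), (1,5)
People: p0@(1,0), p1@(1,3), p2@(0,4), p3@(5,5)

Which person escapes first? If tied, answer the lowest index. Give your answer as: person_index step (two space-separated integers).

Answer: 0 1

Derivation:
Step 1: p0:(1,0)->(2,0)->EXIT | p1:(1,3)->(1,4) | p2:(0,4)->(1,4) | p3:(5,5)->(4,5)
Step 2: p0:escaped | p1:(1,4)->(1,5)->EXIT | p2:(1,4)->(1,5)->EXIT | p3:(4,5)->(3,5)
Step 3: p0:escaped | p1:escaped | p2:escaped | p3:(3,5)->(2,5)
Step 4: p0:escaped | p1:escaped | p2:escaped | p3:(2,5)->(1,5)->EXIT
Exit steps: [1, 2, 2, 4]
First to escape: p0 at step 1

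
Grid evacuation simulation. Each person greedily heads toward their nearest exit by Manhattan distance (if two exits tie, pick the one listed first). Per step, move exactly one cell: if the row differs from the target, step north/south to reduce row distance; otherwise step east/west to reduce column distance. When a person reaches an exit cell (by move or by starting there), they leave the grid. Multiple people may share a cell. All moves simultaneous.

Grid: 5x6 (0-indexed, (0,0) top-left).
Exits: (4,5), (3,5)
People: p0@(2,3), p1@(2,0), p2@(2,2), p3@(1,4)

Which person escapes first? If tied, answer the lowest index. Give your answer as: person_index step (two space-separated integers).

Answer: 0 3

Derivation:
Step 1: p0:(2,3)->(3,3) | p1:(2,0)->(3,0) | p2:(2,2)->(3,2) | p3:(1,4)->(2,4)
Step 2: p0:(3,3)->(3,4) | p1:(3,0)->(3,1) | p2:(3,2)->(3,3) | p3:(2,4)->(3,4)
Step 3: p0:(3,4)->(3,5)->EXIT | p1:(3,1)->(3,2) | p2:(3,3)->(3,4) | p3:(3,4)->(3,5)->EXIT
Step 4: p0:escaped | p1:(3,2)->(3,3) | p2:(3,4)->(3,5)->EXIT | p3:escaped
Step 5: p0:escaped | p1:(3,3)->(3,4) | p2:escaped | p3:escaped
Step 6: p0:escaped | p1:(3,4)->(3,5)->EXIT | p2:escaped | p3:escaped
Exit steps: [3, 6, 4, 3]
First to escape: p0 at step 3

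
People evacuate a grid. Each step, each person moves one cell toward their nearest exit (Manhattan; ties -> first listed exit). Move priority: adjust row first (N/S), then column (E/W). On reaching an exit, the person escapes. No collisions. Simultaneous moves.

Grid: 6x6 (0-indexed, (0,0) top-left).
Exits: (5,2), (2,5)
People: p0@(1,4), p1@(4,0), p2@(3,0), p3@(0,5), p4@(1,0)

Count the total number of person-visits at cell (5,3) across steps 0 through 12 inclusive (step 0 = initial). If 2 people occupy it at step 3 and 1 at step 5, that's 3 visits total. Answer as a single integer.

Answer: 0

Derivation:
Step 0: p0@(1,4) p1@(4,0) p2@(3,0) p3@(0,5) p4@(1,0) -> at (5,3): 0 [-], cum=0
Step 1: p0@(2,4) p1@(5,0) p2@(4,0) p3@(1,5) p4@(2,0) -> at (5,3): 0 [-], cum=0
Step 2: p0@ESC p1@(5,1) p2@(5,0) p3@ESC p4@(3,0) -> at (5,3): 0 [-], cum=0
Step 3: p0@ESC p1@ESC p2@(5,1) p3@ESC p4@(4,0) -> at (5,3): 0 [-], cum=0
Step 4: p0@ESC p1@ESC p2@ESC p3@ESC p4@(5,0) -> at (5,3): 0 [-], cum=0
Step 5: p0@ESC p1@ESC p2@ESC p3@ESC p4@(5,1) -> at (5,3): 0 [-], cum=0
Step 6: p0@ESC p1@ESC p2@ESC p3@ESC p4@ESC -> at (5,3): 0 [-], cum=0
Total visits = 0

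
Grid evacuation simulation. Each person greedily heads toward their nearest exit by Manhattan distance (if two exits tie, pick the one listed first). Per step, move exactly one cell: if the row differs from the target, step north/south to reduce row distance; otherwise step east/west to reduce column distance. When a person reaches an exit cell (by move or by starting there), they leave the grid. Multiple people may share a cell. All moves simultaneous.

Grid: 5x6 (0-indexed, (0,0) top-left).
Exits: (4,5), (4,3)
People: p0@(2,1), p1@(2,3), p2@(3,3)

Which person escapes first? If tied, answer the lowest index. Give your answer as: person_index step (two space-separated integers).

Answer: 2 1

Derivation:
Step 1: p0:(2,1)->(3,1) | p1:(2,3)->(3,3) | p2:(3,3)->(4,3)->EXIT
Step 2: p0:(3,1)->(4,1) | p1:(3,3)->(4,3)->EXIT | p2:escaped
Step 3: p0:(4,1)->(4,2) | p1:escaped | p2:escaped
Step 4: p0:(4,2)->(4,3)->EXIT | p1:escaped | p2:escaped
Exit steps: [4, 2, 1]
First to escape: p2 at step 1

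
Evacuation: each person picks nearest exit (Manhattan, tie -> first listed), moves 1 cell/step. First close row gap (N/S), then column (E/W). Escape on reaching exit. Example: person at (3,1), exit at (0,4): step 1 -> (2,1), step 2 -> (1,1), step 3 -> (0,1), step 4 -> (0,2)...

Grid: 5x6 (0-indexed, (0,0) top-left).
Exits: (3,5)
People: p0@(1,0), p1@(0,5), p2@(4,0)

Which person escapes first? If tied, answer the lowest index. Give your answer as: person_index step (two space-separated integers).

Step 1: p0:(1,0)->(2,0) | p1:(0,5)->(1,5) | p2:(4,0)->(3,0)
Step 2: p0:(2,0)->(3,0) | p1:(1,5)->(2,5) | p2:(3,0)->(3,1)
Step 3: p0:(3,0)->(3,1) | p1:(2,5)->(3,5)->EXIT | p2:(3,1)->(3,2)
Step 4: p0:(3,1)->(3,2) | p1:escaped | p2:(3,2)->(3,3)
Step 5: p0:(3,2)->(3,3) | p1:escaped | p2:(3,3)->(3,4)
Step 6: p0:(3,3)->(3,4) | p1:escaped | p2:(3,4)->(3,5)->EXIT
Step 7: p0:(3,4)->(3,5)->EXIT | p1:escaped | p2:escaped
Exit steps: [7, 3, 6]
First to escape: p1 at step 3

Answer: 1 3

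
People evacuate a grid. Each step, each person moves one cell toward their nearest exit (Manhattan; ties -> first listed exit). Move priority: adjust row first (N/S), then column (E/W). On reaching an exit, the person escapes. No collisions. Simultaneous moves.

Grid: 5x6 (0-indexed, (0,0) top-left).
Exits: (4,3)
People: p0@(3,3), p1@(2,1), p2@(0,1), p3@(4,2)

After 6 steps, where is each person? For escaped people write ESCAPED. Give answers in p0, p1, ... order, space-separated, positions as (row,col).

Step 1: p0:(3,3)->(4,3)->EXIT | p1:(2,1)->(3,1) | p2:(0,1)->(1,1) | p3:(4,2)->(4,3)->EXIT
Step 2: p0:escaped | p1:(3,1)->(4,1) | p2:(1,1)->(2,1) | p3:escaped
Step 3: p0:escaped | p1:(4,1)->(4,2) | p2:(2,1)->(3,1) | p3:escaped
Step 4: p0:escaped | p1:(4,2)->(4,3)->EXIT | p2:(3,1)->(4,1) | p3:escaped
Step 5: p0:escaped | p1:escaped | p2:(4,1)->(4,2) | p3:escaped
Step 6: p0:escaped | p1:escaped | p2:(4,2)->(4,3)->EXIT | p3:escaped

ESCAPED ESCAPED ESCAPED ESCAPED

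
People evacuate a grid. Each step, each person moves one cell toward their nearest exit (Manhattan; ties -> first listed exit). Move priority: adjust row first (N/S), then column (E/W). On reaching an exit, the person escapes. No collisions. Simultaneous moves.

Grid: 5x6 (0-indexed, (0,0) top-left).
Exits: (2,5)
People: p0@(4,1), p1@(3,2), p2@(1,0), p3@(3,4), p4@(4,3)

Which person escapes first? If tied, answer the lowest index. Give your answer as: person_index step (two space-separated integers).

Step 1: p0:(4,1)->(3,1) | p1:(3,2)->(2,2) | p2:(1,0)->(2,0) | p3:(3,4)->(2,4) | p4:(4,3)->(3,3)
Step 2: p0:(3,1)->(2,1) | p1:(2,2)->(2,3) | p2:(2,0)->(2,1) | p3:(2,4)->(2,5)->EXIT | p4:(3,3)->(2,3)
Step 3: p0:(2,1)->(2,2) | p1:(2,3)->(2,4) | p2:(2,1)->(2,2) | p3:escaped | p4:(2,3)->(2,4)
Step 4: p0:(2,2)->(2,3) | p1:(2,4)->(2,5)->EXIT | p2:(2,2)->(2,3) | p3:escaped | p4:(2,4)->(2,5)->EXIT
Step 5: p0:(2,3)->(2,4) | p1:escaped | p2:(2,3)->(2,4) | p3:escaped | p4:escaped
Step 6: p0:(2,4)->(2,5)->EXIT | p1:escaped | p2:(2,4)->(2,5)->EXIT | p3:escaped | p4:escaped
Exit steps: [6, 4, 6, 2, 4]
First to escape: p3 at step 2

Answer: 3 2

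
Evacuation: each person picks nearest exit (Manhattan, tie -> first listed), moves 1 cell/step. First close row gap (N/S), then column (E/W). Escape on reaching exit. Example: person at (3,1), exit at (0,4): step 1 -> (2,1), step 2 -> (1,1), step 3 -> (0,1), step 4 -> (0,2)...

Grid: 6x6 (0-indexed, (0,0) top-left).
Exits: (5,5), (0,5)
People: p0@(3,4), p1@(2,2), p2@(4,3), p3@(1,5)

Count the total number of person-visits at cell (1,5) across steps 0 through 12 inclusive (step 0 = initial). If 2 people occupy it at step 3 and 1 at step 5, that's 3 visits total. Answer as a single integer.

Answer: 1

Derivation:
Step 0: p0@(3,4) p1@(2,2) p2@(4,3) p3@(1,5) -> at (1,5): 1 [p3], cum=1
Step 1: p0@(4,4) p1@(1,2) p2@(5,3) p3@ESC -> at (1,5): 0 [-], cum=1
Step 2: p0@(5,4) p1@(0,2) p2@(5,4) p3@ESC -> at (1,5): 0 [-], cum=1
Step 3: p0@ESC p1@(0,3) p2@ESC p3@ESC -> at (1,5): 0 [-], cum=1
Step 4: p0@ESC p1@(0,4) p2@ESC p3@ESC -> at (1,5): 0 [-], cum=1
Step 5: p0@ESC p1@ESC p2@ESC p3@ESC -> at (1,5): 0 [-], cum=1
Total visits = 1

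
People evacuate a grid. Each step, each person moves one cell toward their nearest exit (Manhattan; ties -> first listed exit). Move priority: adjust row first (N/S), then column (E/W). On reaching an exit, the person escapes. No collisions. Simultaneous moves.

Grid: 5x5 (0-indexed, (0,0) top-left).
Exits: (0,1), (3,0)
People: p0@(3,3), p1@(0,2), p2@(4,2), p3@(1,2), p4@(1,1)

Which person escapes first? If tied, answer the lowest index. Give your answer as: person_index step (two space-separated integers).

Answer: 1 1

Derivation:
Step 1: p0:(3,3)->(3,2) | p1:(0,2)->(0,1)->EXIT | p2:(4,2)->(3,2) | p3:(1,2)->(0,2) | p4:(1,1)->(0,1)->EXIT
Step 2: p0:(3,2)->(3,1) | p1:escaped | p2:(3,2)->(3,1) | p3:(0,2)->(0,1)->EXIT | p4:escaped
Step 3: p0:(3,1)->(3,0)->EXIT | p1:escaped | p2:(3,1)->(3,0)->EXIT | p3:escaped | p4:escaped
Exit steps: [3, 1, 3, 2, 1]
First to escape: p1 at step 1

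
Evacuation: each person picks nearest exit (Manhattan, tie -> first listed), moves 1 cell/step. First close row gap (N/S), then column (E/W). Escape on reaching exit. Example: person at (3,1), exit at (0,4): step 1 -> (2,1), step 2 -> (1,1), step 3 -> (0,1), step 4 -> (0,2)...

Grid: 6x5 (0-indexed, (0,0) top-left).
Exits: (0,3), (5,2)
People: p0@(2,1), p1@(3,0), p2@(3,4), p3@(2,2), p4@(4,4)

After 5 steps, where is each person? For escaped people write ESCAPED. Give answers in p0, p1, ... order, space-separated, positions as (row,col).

Step 1: p0:(2,1)->(1,1) | p1:(3,0)->(4,0) | p2:(3,4)->(2,4) | p3:(2,2)->(1,2) | p4:(4,4)->(5,4)
Step 2: p0:(1,1)->(0,1) | p1:(4,0)->(5,0) | p2:(2,4)->(1,4) | p3:(1,2)->(0,2) | p4:(5,4)->(5,3)
Step 3: p0:(0,1)->(0,2) | p1:(5,0)->(5,1) | p2:(1,4)->(0,4) | p3:(0,2)->(0,3)->EXIT | p4:(5,3)->(5,2)->EXIT
Step 4: p0:(0,2)->(0,3)->EXIT | p1:(5,1)->(5,2)->EXIT | p2:(0,4)->(0,3)->EXIT | p3:escaped | p4:escaped

ESCAPED ESCAPED ESCAPED ESCAPED ESCAPED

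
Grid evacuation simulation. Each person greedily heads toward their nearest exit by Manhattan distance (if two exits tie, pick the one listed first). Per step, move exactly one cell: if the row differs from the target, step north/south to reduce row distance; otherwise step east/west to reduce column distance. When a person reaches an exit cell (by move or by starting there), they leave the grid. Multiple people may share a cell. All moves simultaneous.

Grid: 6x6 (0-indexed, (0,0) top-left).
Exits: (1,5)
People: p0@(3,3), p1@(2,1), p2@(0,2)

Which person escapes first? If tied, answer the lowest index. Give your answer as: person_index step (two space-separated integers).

Answer: 0 4

Derivation:
Step 1: p0:(3,3)->(2,3) | p1:(2,1)->(1,1) | p2:(0,2)->(1,2)
Step 2: p0:(2,3)->(1,3) | p1:(1,1)->(1,2) | p2:(1,2)->(1,3)
Step 3: p0:(1,3)->(1,4) | p1:(1,2)->(1,3) | p2:(1,3)->(1,4)
Step 4: p0:(1,4)->(1,5)->EXIT | p1:(1,3)->(1,4) | p2:(1,4)->(1,5)->EXIT
Step 5: p0:escaped | p1:(1,4)->(1,5)->EXIT | p2:escaped
Exit steps: [4, 5, 4]
First to escape: p0 at step 4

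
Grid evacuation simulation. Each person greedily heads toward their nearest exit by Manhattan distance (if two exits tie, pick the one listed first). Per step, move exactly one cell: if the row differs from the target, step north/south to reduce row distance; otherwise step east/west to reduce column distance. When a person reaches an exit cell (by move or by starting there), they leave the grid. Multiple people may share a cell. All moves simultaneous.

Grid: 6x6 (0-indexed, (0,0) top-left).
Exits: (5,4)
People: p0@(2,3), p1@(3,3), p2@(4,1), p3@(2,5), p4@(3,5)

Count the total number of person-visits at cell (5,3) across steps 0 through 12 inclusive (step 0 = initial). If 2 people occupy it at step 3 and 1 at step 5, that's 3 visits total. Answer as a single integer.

Answer: 3

Derivation:
Step 0: p0@(2,3) p1@(3,3) p2@(4,1) p3@(2,5) p4@(3,5) -> at (5,3): 0 [-], cum=0
Step 1: p0@(3,3) p1@(4,3) p2@(5,1) p3@(3,5) p4@(4,5) -> at (5,3): 0 [-], cum=0
Step 2: p0@(4,3) p1@(5,3) p2@(5,2) p3@(4,5) p4@(5,5) -> at (5,3): 1 [p1], cum=1
Step 3: p0@(5,3) p1@ESC p2@(5,3) p3@(5,5) p4@ESC -> at (5,3): 2 [p0,p2], cum=3
Step 4: p0@ESC p1@ESC p2@ESC p3@ESC p4@ESC -> at (5,3): 0 [-], cum=3
Total visits = 3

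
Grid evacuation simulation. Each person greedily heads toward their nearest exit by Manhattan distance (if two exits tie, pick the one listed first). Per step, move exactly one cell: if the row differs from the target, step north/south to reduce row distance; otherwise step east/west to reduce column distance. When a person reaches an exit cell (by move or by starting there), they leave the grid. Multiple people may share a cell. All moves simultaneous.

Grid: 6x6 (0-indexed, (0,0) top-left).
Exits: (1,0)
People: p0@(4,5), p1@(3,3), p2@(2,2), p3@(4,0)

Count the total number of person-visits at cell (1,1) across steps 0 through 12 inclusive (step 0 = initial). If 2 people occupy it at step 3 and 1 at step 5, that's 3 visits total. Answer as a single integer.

Step 0: p0@(4,5) p1@(3,3) p2@(2,2) p3@(4,0) -> at (1,1): 0 [-], cum=0
Step 1: p0@(3,5) p1@(2,3) p2@(1,2) p3@(3,0) -> at (1,1): 0 [-], cum=0
Step 2: p0@(2,5) p1@(1,3) p2@(1,1) p3@(2,0) -> at (1,1): 1 [p2], cum=1
Step 3: p0@(1,5) p1@(1,2) p2@ESC p3@ESC -> at (1,1): 0 [-], cum=1
Step 4: p0@(1,4) p1@(1,1) p2@ESC p3@ESC -> at (1,1): 1 [p1], cum=2
Step 5: p0@(1,3) p1@ESC p2@ESC p3@ESC -> at (1,1): 0 [-], cum=2
Step 6: p0@(1,2) p1@ESC p2@ESC p3@ESC -> at (1,1): 0 [-], cum=2
Step 7: p0@(1,1) p1@ESC p2@ESC p3@ESC -> at (1,1): 1 [p0], cum=3
Step 8: p0@ESC p1@ESC p2@ESC p3@ESC -> at (1,1): 0 [-], cum=3
Total visits = 3

Answer: 3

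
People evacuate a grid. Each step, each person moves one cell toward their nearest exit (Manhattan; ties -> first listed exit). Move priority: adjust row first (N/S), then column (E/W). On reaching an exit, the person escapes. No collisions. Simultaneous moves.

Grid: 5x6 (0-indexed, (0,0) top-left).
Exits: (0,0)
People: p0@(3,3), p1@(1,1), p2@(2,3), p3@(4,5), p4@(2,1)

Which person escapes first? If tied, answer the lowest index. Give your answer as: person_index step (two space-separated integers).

Step 1: p0:(3,3)->(2,3) | p1:(1,1)->(0,1) | p2:(2,3)->(1,3) | p3:(4,5)->(3,5) | p4:(2,1)->(1,1)
Step 2: p0:(2,3)->(1,3) | p1:(0,1)->(0,0)->EXIT | p2:(1,3)->(0,3) | p3:(3,5)->(2,5) | p4:(1,1)->(0,1)
Step 3: p0:(1,3)->(0,3) | p1:escaped | p2:(0,3)->(0,2) | p3:(2,5)->(1,5) | p4:(0,1)->(0,0)->EXIT
Step 4: p0:(0,3)->(0,2) | p1:escaped | p2:(0,2)->(0,1) | p3:(1,5)->(0,5) | p4:escaped
Step 5: p0:(0,2)->(0,1) | p1:escaped | p2:(0,1)->(0,0)->EXIT | p3:(0,5)->(0,4) | p4:escaped
Step 6: p0:(0,1)->(0,0)->EXIT | p1:escaped | p2:escaped | p3:(0,4)->(0,3) | p4:escaped
Step 7: p0:escaped | p1:escaped | p2:escaped | p3:(0,3)->(0,2) | p4:escaped
Step 8: p0:escaped | p1:escaped | p2:escaped | p3:(0,2)->(0,1) | p4:escaped
Step 9: p0:escaped | p1:escaped | p2:escaped | p3:(0,1)->(0,0)->EXIT | p4:escaped
Exit steps: [6, 2, 5, 9, 3]
First to escape: p1 at step 2

Answer: 1 2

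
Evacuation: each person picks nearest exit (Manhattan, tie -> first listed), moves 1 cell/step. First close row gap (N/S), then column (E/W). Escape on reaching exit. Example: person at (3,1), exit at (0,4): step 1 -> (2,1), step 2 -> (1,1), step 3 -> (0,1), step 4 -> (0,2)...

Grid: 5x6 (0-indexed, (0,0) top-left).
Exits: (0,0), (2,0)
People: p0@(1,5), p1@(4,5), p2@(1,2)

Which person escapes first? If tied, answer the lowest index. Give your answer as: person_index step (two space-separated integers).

Step 1: p0:(1,5)->(0,5) | p1:(4,5)->(3,5) | p2:(1,2)->(0,2)
Step 2: p0:(0,5)->(0,4) | p1:(3,5)->(2,5) | p2:(0,2)->(0,1)
Step 3: p0:(0,4)->(0,3) | p1:(2,5)->(2,4) | p2:(0,1)->(0,0)->EXIT
Step 4: p0:(0,3)->(0,2) | p1:(2,4)->(2,3) | p2:escaped
Step 5: p0:(0,2)->(0,1) | p1:(2,3)->(2,2) | p2:escaped
Step 6: p0:(0,1)->(0,0)->EXIT | p1:(2,2)->(2,1) | p2:escaped
Step 7: p0:escaped | p1:(2,1)->(2,0)->EXIT | p2:escaped
Exit steps: [6, 7, 3]
First to escape: p2 at step 3

Answer: 2 3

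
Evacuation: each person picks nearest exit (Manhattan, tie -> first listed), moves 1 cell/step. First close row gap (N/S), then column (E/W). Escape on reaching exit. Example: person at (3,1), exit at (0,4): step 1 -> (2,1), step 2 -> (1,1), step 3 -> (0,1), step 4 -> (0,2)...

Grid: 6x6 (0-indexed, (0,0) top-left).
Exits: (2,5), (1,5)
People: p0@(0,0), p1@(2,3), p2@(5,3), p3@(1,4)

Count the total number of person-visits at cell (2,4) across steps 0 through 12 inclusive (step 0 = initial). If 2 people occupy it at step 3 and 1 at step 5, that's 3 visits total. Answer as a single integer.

Step 0: p0@(0,0) p1@(2,3) p2@(5,3) p3@(1,4) -> at (2,4): 0 [-], cum=0
Step 1: p0@(1,0) p1@(2,4) p2@(4,3) p3@ESC -> at (2,4): 1 [p1], cum=1
Step 2: p0@(1,1) p1@ESC p2@(3,3) p3@ESC -> at (2,4): 0 [-], cum=1
Step 3: p0@(1,2) p1@ESC p2@(2,3) p3@ESC -> at (2,4): 0 [-], cum=1
Step 4: p0@(1,3) p1@ESC p2@(2,4) p3@ESC -> at (2,4): 1 [p2], cum=2
Step 5: p0@(1,4) p1@ESC p2@ESC p3@ESC -> at (2,4): 0 [-], cum=2
Step 6: p0@ESC p1@ESC p2@ESC p3@ESC -> at (2,4): 0 [-], cum=2
Total visits = 2

Answer: 2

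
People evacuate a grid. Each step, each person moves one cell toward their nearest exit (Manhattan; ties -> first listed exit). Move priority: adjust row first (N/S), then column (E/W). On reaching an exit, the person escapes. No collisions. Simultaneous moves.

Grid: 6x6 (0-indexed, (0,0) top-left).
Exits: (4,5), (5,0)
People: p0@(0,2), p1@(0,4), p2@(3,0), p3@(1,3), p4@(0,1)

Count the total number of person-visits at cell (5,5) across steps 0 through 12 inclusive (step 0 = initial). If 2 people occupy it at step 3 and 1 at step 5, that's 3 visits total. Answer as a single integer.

Answer: 0

Derivation:
Step 0: p0@(0,2) p1@(0,4) p2@(3,0) p3@(1,3) p4@(0,1) -> at (5,5): 0 [-], cum=0
Step 1: p0@(1,2) p1@(1,4) p2@(4,0) p3@(2,3) p4@(1,1) -> at (5,5): 0 [-], cum=0
Step 2: p0@(2,2) p1@(2,4) p2@ESC p3@(3,3) p4@(2,1) -> at (5,5): 0 [-], cum=0
Step 3: p0@(3,2) p1@(3,4) p2@ESC p3@(4,3) p4@(3,1) -> at (5,5): 0 [-], cum=0
Step 4: p0@(4,2) p1@(4,4) p2@ESC p3@(4,4) p4@(4,1) -> at (5,5): 0 [-], cum=0
Step 5: p0@(4,3) p1@ESC p2@ESC p3@ESC p4@(5,1) -> at (5,5): 0 [-], cum=0
Step 6: p0@(4,4) p1@ESC p2@ESC p3@ESC p4@ESC -> at (5,5): 0 [-], cum=0
Step 7: p0@ESC p1@ESC p2@ESC p3@ESC p4@ESC -> at (5,5): 0 [-], cum=0
Total visits = 0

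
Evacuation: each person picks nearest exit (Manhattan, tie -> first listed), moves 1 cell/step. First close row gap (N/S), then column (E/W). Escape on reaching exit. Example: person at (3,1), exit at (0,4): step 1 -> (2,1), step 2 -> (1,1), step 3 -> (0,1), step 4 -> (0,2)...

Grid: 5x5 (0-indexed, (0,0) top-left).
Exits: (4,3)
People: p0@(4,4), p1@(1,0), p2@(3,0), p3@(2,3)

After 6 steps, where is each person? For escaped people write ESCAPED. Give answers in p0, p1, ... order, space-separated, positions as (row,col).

Step 1: p0:(4,4)->(4,3)->EXIT | p1:(1,0)->(2,0) | p2:(3,0)->(4,0) | p3:(2,3)->(3,3)
Step 2: p0:escaped | p1:(2,0)->(3,0) | p2:(4,0)->(4,1) | p3:(3,3)->(4,3)->EXIT
Step 3: p0:escaped | p1:(3,0)->(4,0) | p2:(4,1)->(4,2) | p3:escaped
Step 4: p0:escaped | p1:(4,0)->(4,1) | p2:(4,2)->(4,3)->EXIT | p3:escaped
Step 5: p0:escaped | p1:(4,1)->(4,2) | p2:escaped | p3:escaped
Step 6: p0:escaped | p1:(4,2)->(4,3)->EXIT | p2:escaped | p3:escaped

ESCAPED ESCAPED ESCAPED ESCAPED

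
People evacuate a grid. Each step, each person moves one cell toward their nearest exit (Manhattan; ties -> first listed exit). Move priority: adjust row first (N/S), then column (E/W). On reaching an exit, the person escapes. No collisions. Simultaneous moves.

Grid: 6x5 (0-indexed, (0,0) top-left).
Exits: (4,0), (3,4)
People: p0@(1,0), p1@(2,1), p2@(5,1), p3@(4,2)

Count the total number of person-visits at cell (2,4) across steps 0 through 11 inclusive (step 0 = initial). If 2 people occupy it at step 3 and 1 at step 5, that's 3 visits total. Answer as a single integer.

Step 0: p0@(1,0) p1@(2,1) p2@(5,1) p3@(4,2) -> at (2,4): 0 [-], cum=0
Step 1: p0@(2,0) p1@(3,1) p2@(4,1) p3@(4,1) -> at (2,4): 0 [-], cum=0
Step 2: p0@(3,0) p1@(4,1) p2@ESC p3@ESC -> at (2,4): 0 [-], cum=0
Step 3: p0@ESC p1@ESC p2@ESC p3@ESC -> at (2,4): 0 [-], cum=0
Total visits = 0

Answer: 0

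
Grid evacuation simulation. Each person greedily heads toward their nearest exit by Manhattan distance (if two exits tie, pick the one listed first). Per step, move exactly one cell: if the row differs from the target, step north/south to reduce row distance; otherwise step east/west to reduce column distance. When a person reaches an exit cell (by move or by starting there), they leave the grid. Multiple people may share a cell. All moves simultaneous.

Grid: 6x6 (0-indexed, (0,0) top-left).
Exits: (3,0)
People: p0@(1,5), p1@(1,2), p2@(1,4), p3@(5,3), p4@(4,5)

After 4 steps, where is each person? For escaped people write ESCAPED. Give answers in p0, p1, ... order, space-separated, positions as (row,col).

Step 1: p0:(1,5)->(2,5) | p1:(1,2)->(2,2) | p2:(1,4)->(2,4) | p3:(5,3)->(4,3) | p4:(4,5)->(3,5)
Step 2: p0:(2,5)->(3,5) | p1:(2,2)->(3,2) | p2:(2,4)->(3,4) | p3:(4,3)->(3,3) | p4:(3,5)->(3,4)
Step 3: p0:(3,5)->(3,4) | p1:(3,2)->(3,1) | p2:(3,4)->(3,3) | p3:(3,3)->(3,2) | p4:(3,4)->(3,3)
Step 4: p0:(3,4)->(3,3) | p1:(3,1)->(3,0)->EXIT | p2:(3,3)->(3,2) | p3:(3,2)->(3,1) | p4:(3,3)->(3,2)

(3,3) ESCAPED (3,2) (3,1) (3,2)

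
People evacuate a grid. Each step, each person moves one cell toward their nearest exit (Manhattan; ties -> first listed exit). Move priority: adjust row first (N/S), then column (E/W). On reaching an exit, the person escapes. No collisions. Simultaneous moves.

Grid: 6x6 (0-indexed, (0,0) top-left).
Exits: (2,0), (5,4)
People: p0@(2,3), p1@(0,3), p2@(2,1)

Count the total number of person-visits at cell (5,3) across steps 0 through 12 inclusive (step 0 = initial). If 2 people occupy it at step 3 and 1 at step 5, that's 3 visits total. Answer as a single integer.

Answer: 0

Derivation:
Step 0: p0@(2,3) p1@(0,3) p2@(2,1) -> at (5,3): 0 [-], cum=0
Step 1: p0@(2,2) p1@(1,3) p2@ESC -> at (5,3): 0 [-], cum=0
Step 2: p0@(2,1) p1@(2,3) p2@ESC -> at (5,3): 0 [-], cum=0
Step 3: p0@ESC p1@(2,2) p2@ESC -> at (5,3): 0 [-], cum=0
Step 4: p0@ESC p1@(2,1) p2@ESC -> at (5,3): 0 [-], cum=0
Step 5: p0@ESC p1@ESC p2@ESC -> at (5,3): 0 [-], cum=0
Total visits = 0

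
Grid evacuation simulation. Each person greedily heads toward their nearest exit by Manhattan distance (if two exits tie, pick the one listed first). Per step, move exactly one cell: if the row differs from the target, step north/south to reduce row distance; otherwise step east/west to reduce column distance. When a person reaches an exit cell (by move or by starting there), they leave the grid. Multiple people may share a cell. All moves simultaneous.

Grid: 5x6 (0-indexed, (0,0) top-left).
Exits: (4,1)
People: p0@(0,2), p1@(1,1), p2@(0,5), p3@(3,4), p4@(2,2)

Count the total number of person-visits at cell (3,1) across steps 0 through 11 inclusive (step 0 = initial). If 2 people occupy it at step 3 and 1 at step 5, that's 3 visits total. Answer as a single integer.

Step 0: p0@(0,2) p1@(1,1) p2@(0,5) p3@(3,4) p4@(2,2) -> at (3,1): 0 [-], cum=0
Step 1: p0@(1,2) p1@(2,1) p2@(1,5) p3@(4,4) p4@(3,2) -> at (3,1): 0 [-], cum=0
Step 2: p0@(2,2) p1@(3,1) p2@(2,5) p3@(4,3) p4@(4,2) -> at (3,1): 1 [p1], cum=1
Step 3: p0@(3,2) p1@ESC p2@(3,5) p3@(4,2) p4@ESC -> at (3,1): 0 [-], cum=1
Step 4: p0@(4,2) p1@ESC p2@(4,5) p3@ESC p4@ESC -> at (3,1): 0 [-], cum=1
Step 5: p0@ESC p1@ESC p2@(4,4) p3@ESC p4@ESC -> at (3,1): 0 [-], cum=1
Step 6: p0@ESC p1@ESC p2@(4,3) p3@ESC p4@ESC -> at (3,1): 0 [-], cum=1
Step 7: p0@ESC p1@ESC p2@(4,2) p3@ESC p4@ESC -> at (3,1): 0 [-], cum=1
Step 8: p0@ESC p1@ESC p2@ESC p3@ESC p4@ESC -> at (3,1): 0 [-], cum=1
Total visits = 1

Answer: 1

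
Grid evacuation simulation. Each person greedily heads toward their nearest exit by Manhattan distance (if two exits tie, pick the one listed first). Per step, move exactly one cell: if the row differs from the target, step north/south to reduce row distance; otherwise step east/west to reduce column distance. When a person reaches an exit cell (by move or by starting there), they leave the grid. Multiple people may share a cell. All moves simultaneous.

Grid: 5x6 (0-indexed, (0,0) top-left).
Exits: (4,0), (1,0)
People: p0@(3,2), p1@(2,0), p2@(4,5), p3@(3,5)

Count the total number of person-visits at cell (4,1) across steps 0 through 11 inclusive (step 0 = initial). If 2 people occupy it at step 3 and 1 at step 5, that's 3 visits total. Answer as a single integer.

Answer: 3

Derivation:
Step 0: p0@(3,2) p1@(2,0) p2@(4,5) p3@(3,5) -> at (4,1): 0 [-], cum=0
Step 1: p0@(4,2) p1@ESC p2@(4,4) p3@(4,5) -> at (4,1): 0 [-], cum=0
Step 2: p0@(4,1) p1@ESC p2@(4,3) p3@(4,4) -> at (4,1): 1 [p0], cum=1
Step 3: p0@ESC p1@ESC p2@(4,2) p3@(4,3) -> at (4,1): 0 [-], cum=1
Step 4: p0@ESC p1@ESC p2@(4,1) p3@(4,2) -> at (4,1): 1 [p2], cum=2
Step 5: p0@ESC p1@ESC p2@ESC p3@(4,1) -> at (4,1): 1 [p3], cum=3
Step 6: p0@ESC p1@ESC p2@ESC p3@ESC -> at (4,1): 0 [-], cum=3
Total visits = 3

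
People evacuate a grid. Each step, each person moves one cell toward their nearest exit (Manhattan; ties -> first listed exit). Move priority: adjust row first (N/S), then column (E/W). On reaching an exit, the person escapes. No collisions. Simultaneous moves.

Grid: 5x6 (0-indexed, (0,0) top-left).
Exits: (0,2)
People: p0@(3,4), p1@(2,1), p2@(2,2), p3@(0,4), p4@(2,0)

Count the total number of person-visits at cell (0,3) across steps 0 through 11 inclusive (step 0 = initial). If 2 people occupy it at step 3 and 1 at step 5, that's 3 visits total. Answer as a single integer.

Answer: 2

Derivation:
Step 0: p0@(3,4) p1@(2,1) p2@(2,2) p3@(0,4) p4@(2,0) -> at (0,3): 0 [-], cum=0
Step 1: p0@(2,4) p1@(1,1) p2@(1,2) p3@(0,3) p4@(1,0) -> at (0,3): 1 [p3], cum=1
Step 2: p0@(1,4) p1@(0,1) p2@ESC p3@ESC p4@(0,0) -> at (0,3): 0 [-], cum=1
Step 3: p0@(0,4) p1@ESC p2@ESC p3@ESC p4@(0,1) -> at (0,3): 0 [-], cum=1
Step 4: p0@(0,3) p1@ESC p2@ESC p3@ESC p4@ESC -> at (0,3): 1 [p0], cum=2
Step 5: p0@ESC p1@ESC p2@ESC p3@ESC p4@ESC -> at (0,3): 0 [-], cum=2
Total visits = 2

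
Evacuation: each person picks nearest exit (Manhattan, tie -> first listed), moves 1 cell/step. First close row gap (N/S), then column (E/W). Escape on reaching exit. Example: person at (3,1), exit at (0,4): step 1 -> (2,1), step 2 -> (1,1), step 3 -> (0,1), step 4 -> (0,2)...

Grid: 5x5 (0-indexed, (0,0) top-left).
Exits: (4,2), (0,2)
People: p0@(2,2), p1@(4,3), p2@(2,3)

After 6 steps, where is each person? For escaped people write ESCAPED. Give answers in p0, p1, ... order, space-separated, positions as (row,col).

Step 1: p0:(2,2)->(3,2) | p1:(4,3)->(4,2)->EXIT | p2:(2,3)->(3,3)
Step 2: p0:(3,2)->(4,2)->EXIT | p1:escaped | p2:(3,3)->(4,3)
Step 3: p0:escaped | p1:escaped | p2:(4,3)->(4,2)->EXIT

ESCAPED ESCAPED ESCAPED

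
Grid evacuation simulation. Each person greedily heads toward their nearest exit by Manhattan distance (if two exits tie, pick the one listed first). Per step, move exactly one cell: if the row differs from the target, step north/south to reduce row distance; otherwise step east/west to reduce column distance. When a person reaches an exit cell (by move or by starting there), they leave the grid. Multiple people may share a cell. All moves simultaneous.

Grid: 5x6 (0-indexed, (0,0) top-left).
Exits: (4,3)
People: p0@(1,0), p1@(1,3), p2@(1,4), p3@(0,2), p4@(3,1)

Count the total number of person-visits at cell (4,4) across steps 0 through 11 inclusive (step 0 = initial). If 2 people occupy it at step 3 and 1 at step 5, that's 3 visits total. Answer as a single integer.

Answer: 1

Derivation:
Step 0: p0@(1,0) p1@(1,3) p2@(1,4) p3@(0,2) p4@(3,1) -> at (4,4): 0 [-], cum=0
Step 1: p0@(2,0) p1@(2,3) p2@(2,4) p3@(1,2) p4@(4,1) -> at (4,4): 0 [-], cum=0
Step 2: p0@(3,0) p1@(3,3) p2@(3,4) p3@(2,2) p4@(4,2) -> at (4,4): 0 [-], cum=0
Step 3: p0@(4,0) p1@ESC p2@(4,4) p3@(3,2) p4@ESC -> at (4,4): 1 [p2], cum=1
Step 4: p0@(4,1) p1@ESC p2@ESC p3@(4,2) p4@ESC -> at (4,4): 0 [-], cum=1
Step 5: p0@(4,2) p1@ESC p2@ESC p3@ESC p4@ESC -> at (4,4): 0 [-], cum=1
Step 6: p0@ESC p1@ESC p2@ESC p3@ESC p4@ESC -> at (4,4): 0 [-], cum=1
Total visits = 1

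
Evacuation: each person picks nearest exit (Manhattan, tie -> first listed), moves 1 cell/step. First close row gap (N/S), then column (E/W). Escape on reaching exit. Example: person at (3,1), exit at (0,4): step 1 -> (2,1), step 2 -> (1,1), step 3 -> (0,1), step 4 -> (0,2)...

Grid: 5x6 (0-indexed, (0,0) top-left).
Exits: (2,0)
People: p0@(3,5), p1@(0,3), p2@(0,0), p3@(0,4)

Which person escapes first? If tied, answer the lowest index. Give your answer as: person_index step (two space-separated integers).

Step 1: p0:(3,5)->(2,5) | p1:(0,3)->(1,3) | p2:(0,0)->(1,0) | p3:(0,4)->(1,4)
Step 2: p0:(2,5)->(2,4) | p1:(1,3)->(2,3) | p2:(1,0)->(2,0)->EXIT | p3:(1,4)->(2,4)
Step 3: p0:(2,4)->(2,3) | p1:(2,3)->(2,2) | p2:escaped | p3:(2,4)->(2,3)
Step 4: p0:(2,3)->(2,2) | p1:(2,2)->(2,1) | p2:escaped | p3:(2,3)->(2,2)
Step 5: p0:(2,2)->(2,1) | p1:(2,1)->(2,0)->EXIT | p2:escaped | p3:(2,2)->(2,1)
Step 6: p0:(2,1)->(2,0)->EXIT | p1:escaped | p2:escaped | p3:(2,1)->(2,0)->EXIT
Exit steps: [6, 5, 2, 6]
First to escape: p2 at step 2

Answer: 2 2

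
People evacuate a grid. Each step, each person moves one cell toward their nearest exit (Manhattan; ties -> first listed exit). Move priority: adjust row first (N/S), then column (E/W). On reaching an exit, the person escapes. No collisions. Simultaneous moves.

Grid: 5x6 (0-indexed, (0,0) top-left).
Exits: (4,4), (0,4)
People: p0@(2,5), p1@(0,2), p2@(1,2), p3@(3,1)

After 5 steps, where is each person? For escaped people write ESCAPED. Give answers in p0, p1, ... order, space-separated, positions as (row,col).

Step 1: p0:(2,5)->(3,5) | p1:(0,2)->(0,3) | p2:(1,2)->(0,2) | p3:(3,1)->(4,1)
Step 2: p0:(3,5)->(4,5) | p1:(0,3)->(0,4)->EXIT | p2:(0,2)->(0,3) | p3:(4,1)->(4,2)
Step 3: p0:(4,5)->(4,4)->EXIT | p1:escaped | p2:(0,3)->(0,4)->EXIT | p3:(4,2)->(4,3)
Step 4: p0:escaped | p1:escaped | p2:escaped | p3:(4,3)->(4,4)->EXIT

ESCAPED ESCAPED ESCAPED ESCAPED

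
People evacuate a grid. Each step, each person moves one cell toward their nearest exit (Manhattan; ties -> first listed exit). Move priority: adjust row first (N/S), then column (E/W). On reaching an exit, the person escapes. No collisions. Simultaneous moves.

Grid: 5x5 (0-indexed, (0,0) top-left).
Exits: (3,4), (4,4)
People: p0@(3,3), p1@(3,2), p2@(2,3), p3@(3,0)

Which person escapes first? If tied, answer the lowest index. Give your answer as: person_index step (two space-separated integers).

Answer: 0 1

Derivation:
Step 1: p0:(3,3)->(3,4)->EXIT | p1:(3,2)->(3,3) | p2:(2,3)->(3,3) | p3:(3,0)->(3,1)
Step 2: p0:escaped | p1:(3,3)->(3,4)->EXIT | p2:(3,3)->(3,4)->EXIT | p3:(3,1)->(3,2)
Step 3: p0:escaped | p1:escaped | p2:escaped | p3:(3,2)->(3,3)
Step 4: p0:escaped | p1:escaped | p2:escaped | p3:(3,3)->(3,4)->EXIT
Exit steps: [1, 2, 2, 4]
First to escape: p0 at step 1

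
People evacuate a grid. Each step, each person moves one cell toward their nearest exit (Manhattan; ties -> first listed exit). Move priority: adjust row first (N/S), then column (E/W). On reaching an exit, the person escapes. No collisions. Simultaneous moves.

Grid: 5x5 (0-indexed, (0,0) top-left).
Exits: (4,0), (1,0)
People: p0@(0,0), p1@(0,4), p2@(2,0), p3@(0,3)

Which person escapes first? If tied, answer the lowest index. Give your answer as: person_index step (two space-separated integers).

Answer: 0 1

Derivation:
Step 1: p0:(0,0)->(1,0)->EXIT | p1:(0,4)->(1,4) | p2:(2,0)->(1,0)->EXIT | p3:(0,3)->(1,3)
Step 2: p0:escaped | p1:(1,4)->(1,3) | p2:escaped | p3:(1,3)->(1,2)
Step 3: p0:escaped | p1:(1,3)->(1,2) | p2:escaped | p3:(1,2)->(1,1)
Step 4: p0:escaped | p1:(1,2)->(1,1) | p2:escaped | p3:(1,1)->(1,0)->EXIT
Step 5: p0:escaped | p1:(1,1)->(1,0)->EXIT | p2:escaped | p3:escaped
Exit steps: [1, 5, 1, 4]
First to escape: p0 at step 1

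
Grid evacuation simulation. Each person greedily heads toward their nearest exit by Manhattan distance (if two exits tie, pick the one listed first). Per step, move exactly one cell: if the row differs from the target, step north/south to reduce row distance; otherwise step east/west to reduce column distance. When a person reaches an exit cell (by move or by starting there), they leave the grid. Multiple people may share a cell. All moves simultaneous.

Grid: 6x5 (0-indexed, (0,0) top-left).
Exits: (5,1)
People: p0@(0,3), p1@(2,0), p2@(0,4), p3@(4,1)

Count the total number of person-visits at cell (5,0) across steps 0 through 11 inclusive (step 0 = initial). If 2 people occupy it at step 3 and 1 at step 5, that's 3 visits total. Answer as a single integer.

Answer: 1

Derivation:
Step 0: p0@(0,3) p1@(2,0) p2@(0,4) p3@(4,1) -> at (5,0): 0 [-], cum=0
Step 1: p0@(1,3) p1@(3,0) p2@(1,4) p3@ESC -> at (5,0): 0 [-], cum=0
Step 2: p0@(2,3) p1@(4,0) p2@(2,4) p3@ESC -> at (5,0): 0 [-], cum=0
Step 3: p0@(3,3) p1@(5,0) p2@(3,4) p3@ESC -> at (5,0): 1 [p1], cum=1
Step 4: p0@(4,3) p1@ESC p2@(4,4) p3@ESC -> at (5,0): 0 [-], cum=1
Step 5: p0@(5,3) p1@ESC p2@(5,4) p3@ESC -> at (5,0): 0 [-], cum=1
Step 6: p0@(5,2) p1@ESC p2@(5,3) p3@ESC -> at (5,0): 0 [-], cum=1
Step 7: p0@ESC p1@ESC p2@(5,2) p3@ESC -> at (5,0): 0 [-], cum=1
Step 8: p0@ESC p1@ESC p2@ESC p3@ESC -> at (5,0): 0 [-], cum=1
Total visits = 1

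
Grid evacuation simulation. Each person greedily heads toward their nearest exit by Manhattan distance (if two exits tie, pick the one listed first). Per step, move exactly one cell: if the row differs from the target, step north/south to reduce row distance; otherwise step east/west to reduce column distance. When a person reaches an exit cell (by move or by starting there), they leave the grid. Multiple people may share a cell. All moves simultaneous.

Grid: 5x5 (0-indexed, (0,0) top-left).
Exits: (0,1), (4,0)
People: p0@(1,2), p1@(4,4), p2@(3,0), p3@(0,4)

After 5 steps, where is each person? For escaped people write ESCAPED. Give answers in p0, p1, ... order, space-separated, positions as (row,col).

Step 1: p0:(1,2)->(0,2) | p1:(4,4)->(4,3) | p2:(3,0)->(4,0)->EXIT | p3:(0,4)->(0,3)
Step 2: p0:(0,2)->(0,1)->EXIT | p1:(4,3)->(4,2) | p2:escaped | p3:(0,3)->(0,2)
Step 3: p0:escaped | p1:(4,2)->(4,1) | p2:escaped | p3:(0,2)->(0,1)->EXIT
Step 4: p0:escaped | p1:(4,1)->(4,0)->EXIT | p2:escaped | p3:escaped

ESCAPED ESCAPED ESCAPED ESCAPED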